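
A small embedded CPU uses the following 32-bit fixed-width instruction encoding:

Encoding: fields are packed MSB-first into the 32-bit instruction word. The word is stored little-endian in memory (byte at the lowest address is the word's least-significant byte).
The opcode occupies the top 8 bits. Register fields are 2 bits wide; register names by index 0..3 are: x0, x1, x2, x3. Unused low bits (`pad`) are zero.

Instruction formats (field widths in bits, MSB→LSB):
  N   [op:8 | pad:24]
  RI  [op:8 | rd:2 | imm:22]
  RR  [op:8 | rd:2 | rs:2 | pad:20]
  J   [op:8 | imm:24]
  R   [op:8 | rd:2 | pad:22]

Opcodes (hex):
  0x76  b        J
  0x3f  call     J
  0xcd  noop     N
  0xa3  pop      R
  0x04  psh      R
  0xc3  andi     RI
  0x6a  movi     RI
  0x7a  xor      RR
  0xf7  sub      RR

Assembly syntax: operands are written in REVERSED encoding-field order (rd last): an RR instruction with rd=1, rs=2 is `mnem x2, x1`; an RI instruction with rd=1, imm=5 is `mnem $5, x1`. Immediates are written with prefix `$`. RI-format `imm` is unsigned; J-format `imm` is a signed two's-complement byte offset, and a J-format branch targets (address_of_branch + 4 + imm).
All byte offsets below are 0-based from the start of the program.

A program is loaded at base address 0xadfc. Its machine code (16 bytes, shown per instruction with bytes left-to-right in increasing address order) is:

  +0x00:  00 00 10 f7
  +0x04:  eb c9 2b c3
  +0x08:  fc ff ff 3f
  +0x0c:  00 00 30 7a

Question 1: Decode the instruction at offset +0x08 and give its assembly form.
off 0x08: read fc ff ff 3f as little → 0x3ffffffc
  opcode bits[31:24]=0x3f: call/J
  [23:0] imm=16777212 (s24→-4) = $-4

call $-4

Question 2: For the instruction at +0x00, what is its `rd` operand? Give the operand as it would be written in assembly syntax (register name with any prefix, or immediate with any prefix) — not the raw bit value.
off 0x00: read 00 00 10 f7 as little → 0xf7100000
  top 8b → 0xf7 → sub [RR]
  rd: (w>>22)&0x3=0x0 → x0
  rs: (w>>20)&0x3=0x1 → x1

x0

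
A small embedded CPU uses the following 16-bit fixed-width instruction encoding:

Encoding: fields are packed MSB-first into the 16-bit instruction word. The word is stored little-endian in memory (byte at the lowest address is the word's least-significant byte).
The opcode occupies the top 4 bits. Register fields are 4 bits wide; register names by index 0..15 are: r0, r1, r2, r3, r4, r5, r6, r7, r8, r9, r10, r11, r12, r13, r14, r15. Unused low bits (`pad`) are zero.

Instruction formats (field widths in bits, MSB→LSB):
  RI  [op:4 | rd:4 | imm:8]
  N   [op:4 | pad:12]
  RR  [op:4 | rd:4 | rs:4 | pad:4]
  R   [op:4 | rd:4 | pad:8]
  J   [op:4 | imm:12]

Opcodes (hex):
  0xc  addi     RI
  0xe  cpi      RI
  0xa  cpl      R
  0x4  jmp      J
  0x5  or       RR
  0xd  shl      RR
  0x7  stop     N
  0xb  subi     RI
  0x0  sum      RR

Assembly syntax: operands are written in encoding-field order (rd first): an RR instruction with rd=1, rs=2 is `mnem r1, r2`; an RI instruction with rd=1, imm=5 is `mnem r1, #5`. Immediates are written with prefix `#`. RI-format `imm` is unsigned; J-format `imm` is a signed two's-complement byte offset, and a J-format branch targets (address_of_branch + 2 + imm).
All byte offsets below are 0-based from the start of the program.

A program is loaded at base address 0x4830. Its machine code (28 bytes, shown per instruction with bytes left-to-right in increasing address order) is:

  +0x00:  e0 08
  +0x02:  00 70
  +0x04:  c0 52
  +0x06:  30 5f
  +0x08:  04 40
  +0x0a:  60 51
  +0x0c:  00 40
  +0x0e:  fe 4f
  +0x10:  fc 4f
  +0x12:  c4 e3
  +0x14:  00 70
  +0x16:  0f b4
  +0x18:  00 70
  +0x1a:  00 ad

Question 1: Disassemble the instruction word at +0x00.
sum r8, r14

+0x00: e0 08 ⇒ word 0x08e0 (little)
  top 4b → 0x0 → sum [RR]
  [11:8] rd=8 = r8
  [7:4] rs=14 = r14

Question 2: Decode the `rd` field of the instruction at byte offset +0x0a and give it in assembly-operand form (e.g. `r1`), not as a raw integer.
r1

+0x0a: 60 51 ⇒ word 0x5160 (little)
  opcode bits[15:12]=0x5: or/RR
  rd@[11:8]=0x1 ⇒ r1
  rs@[7:4]=0x6 ⇒ r6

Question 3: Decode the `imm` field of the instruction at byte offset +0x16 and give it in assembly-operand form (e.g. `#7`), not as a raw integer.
@+16  little-endian(0f b4) = 0xb40f
  opcode bits[15:12]=0xb: subi/RI
  [11:8] rd=4 = r4
  [7:0] imm=15 = #15

#15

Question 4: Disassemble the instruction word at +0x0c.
off 0x0c: read 00 40 as little → 0x4000
  opcode bits[15:12]=0x4: jmp/J
  [11:0] imm=0 = #0

jmp #0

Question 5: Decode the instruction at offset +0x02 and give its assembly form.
off 0x02: read 00 70 as little → 0x7000
  op=0x7000>>12=0x7 ⇒ stop (N)

stop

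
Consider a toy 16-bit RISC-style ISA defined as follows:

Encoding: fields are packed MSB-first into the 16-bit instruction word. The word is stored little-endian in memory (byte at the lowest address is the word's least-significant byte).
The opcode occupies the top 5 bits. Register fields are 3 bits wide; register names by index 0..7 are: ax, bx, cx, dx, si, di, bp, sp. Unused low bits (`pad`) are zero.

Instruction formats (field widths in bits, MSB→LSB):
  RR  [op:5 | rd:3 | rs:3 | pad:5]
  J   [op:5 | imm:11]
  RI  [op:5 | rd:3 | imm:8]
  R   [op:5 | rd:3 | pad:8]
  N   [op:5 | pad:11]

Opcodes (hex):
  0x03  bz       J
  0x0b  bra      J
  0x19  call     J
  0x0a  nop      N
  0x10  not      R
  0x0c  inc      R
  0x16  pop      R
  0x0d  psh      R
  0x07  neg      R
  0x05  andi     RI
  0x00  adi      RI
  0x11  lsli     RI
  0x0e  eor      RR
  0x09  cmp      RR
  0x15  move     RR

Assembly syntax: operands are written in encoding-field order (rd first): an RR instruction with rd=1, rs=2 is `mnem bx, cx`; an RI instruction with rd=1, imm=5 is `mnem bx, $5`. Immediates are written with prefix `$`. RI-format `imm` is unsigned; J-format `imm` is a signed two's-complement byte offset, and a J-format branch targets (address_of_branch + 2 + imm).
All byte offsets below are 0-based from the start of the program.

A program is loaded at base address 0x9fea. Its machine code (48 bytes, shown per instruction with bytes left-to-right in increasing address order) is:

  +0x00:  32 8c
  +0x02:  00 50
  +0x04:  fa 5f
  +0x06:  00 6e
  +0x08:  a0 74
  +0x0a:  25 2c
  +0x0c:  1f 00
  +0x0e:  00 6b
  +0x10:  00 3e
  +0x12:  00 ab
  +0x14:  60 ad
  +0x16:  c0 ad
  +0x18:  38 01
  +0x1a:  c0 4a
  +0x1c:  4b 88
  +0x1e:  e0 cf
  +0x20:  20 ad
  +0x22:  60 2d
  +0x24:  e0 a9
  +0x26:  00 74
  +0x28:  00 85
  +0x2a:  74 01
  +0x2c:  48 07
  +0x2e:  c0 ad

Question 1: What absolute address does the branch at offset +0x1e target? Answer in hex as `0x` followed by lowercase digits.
0x9fea

+0x1e: e0 cf ⇒ word 0xcfe0 (little)
  opcode bits[15:11]=0x19: call/J
  imm: (w>>0)&0x7ff=0x7e0 (s11→-32) → $-32
  target = base 0x9fea + off 0x1e + 2 + imm -32 = 0x9fea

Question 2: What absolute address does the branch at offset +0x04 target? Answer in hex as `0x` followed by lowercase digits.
0x9fea

off 0x04: read fa 5f as little → 0x5ffa
  top 5b → 0xb → bra [J]
  imm: (w>>0)&0x7ff=0x7fa (s11→-6) → $-6
  target = base 0x9fea + off 0x04 + 2 + imm -6 = 0x9fea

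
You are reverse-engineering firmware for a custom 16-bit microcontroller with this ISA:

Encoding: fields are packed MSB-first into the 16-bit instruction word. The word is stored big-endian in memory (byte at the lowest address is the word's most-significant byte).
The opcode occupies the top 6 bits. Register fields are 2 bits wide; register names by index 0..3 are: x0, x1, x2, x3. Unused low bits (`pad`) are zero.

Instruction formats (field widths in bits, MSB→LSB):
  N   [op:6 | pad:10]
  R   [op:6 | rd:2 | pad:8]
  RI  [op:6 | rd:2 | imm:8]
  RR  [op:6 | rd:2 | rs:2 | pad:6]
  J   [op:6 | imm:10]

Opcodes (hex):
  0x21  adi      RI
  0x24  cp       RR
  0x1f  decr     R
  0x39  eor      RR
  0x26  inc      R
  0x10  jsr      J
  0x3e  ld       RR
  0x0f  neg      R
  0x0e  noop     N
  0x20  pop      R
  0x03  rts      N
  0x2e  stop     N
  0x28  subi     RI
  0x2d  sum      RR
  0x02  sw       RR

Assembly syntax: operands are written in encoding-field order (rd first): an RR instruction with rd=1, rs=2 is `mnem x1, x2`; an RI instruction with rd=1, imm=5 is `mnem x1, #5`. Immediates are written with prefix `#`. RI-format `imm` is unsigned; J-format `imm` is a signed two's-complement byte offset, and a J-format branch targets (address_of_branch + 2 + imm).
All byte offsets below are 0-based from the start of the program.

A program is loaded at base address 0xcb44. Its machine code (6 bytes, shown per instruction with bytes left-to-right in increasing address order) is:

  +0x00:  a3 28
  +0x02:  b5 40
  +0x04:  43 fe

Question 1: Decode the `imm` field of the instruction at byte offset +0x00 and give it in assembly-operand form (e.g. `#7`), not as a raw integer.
off 0x00: read a3 28 as big → 0xa328
  opcode bits[15:10]=0x28: subi/RI
  rd@[9:8]=0x3 ⇒ x3
  imm@[7:0]=0x28 ⇒ #40

#40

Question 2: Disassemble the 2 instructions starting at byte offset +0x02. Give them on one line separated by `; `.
@+02  big-endian(b5 40) = 0xb540
  opcode bits[15:10]=0x2d: sum/RR
  [9:8] rd=1 = x1
  [7:6] rs=1 = x1
@+04  big-endian(43 fe) = 0x43fe
  opcode bits[15:10]=0x10: jsr/J
  [9:0] imm=1022 (s10→-2) = #-2

sum x1, x1; jsr #-2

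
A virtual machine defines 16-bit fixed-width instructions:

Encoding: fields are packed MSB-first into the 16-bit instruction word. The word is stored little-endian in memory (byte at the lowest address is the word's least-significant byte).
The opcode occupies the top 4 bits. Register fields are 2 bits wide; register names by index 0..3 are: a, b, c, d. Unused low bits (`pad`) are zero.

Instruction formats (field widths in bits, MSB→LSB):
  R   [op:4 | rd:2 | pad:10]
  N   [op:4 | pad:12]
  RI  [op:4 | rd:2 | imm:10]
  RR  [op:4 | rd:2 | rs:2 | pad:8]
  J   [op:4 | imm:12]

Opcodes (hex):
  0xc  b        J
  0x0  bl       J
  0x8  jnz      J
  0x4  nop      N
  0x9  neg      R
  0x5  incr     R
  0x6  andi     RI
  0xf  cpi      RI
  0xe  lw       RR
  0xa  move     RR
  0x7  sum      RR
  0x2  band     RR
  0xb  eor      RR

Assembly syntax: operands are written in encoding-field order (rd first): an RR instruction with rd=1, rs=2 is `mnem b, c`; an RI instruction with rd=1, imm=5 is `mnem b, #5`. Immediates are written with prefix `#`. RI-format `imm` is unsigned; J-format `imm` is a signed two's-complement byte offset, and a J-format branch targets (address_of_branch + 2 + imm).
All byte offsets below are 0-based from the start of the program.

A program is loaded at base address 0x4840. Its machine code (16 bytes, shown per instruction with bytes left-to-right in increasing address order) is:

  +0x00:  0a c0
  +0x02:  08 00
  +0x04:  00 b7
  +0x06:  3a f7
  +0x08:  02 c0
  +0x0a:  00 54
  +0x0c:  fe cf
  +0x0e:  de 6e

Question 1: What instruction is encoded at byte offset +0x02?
bl #8

[02] 08 00 → 0x0008
  op=0x0008>>12=0x0 ⇒ bl (J)
  imm: (w>>0)&0xfff=0x8 → #8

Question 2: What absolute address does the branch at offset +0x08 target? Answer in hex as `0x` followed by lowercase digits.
0x484c

@+08  little-endian(02 c0) = 0xc002
  top 4b → 0xc → b [J]
  imm@[11:0]=0x2 ⇒ #2
  target = base 0x4840 + off 0x08 + 2 + imm 2 = 0x484c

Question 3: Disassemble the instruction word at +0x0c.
b #-2

[0c] fe cf → 0xcffe
  op=0xcffe>>12=0xc ⇒ b (J)
  [11:0] imm=4094 (s12→-2) = #-2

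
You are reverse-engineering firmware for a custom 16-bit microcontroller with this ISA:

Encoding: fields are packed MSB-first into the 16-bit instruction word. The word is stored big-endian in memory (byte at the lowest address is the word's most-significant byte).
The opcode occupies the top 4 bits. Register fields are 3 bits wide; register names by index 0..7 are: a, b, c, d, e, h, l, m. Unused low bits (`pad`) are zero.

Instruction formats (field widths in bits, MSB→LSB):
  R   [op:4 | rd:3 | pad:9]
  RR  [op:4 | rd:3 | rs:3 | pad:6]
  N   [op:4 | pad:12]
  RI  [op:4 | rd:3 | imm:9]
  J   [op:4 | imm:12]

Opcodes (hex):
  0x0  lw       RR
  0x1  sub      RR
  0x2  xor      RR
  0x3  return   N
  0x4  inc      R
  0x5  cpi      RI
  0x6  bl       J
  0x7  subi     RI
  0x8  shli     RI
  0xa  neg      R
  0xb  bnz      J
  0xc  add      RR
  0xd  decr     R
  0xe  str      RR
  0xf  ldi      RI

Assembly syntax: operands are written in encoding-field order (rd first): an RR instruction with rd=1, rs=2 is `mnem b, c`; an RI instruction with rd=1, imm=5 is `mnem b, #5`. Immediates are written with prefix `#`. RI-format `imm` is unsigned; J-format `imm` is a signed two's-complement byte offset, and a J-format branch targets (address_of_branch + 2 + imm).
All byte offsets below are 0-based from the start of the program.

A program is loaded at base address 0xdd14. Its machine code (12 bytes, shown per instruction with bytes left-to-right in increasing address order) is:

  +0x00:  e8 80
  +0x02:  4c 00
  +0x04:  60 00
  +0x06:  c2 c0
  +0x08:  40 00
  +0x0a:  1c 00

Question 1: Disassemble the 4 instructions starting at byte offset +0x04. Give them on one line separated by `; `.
bl #0; add b, d; inc a; sub l, a

off 0x04: read 60 00 as big → 0x6000
  op=0x6000>>12=0x6 ⇒ bl (J)
  imm@[11:0]=0x0 ⇒ #0
off 0x06: read c2 c0 as big → 0xc2c0
  op=0xc2c0>>12=0xc ⇒ add (RR)
  rd@[11:9]=0x1 ⇒ b
  rs@[8:6]=0x3 ⇒ d
off 0x08: read 40 00 as big → 0x4000
  op=0x4000>>12=0x4 ⇒ inc (R)
  rd@[11:9]=0x0 ⇒ a
off 0x0a: read 1c 00 as big → 0x1c00
  op=0x1c00>>12=0x1 ⇒ sub (RR)
  rd@[11:9]=0x6 ⇒ l
  rs@[8:6]=0x0 ⇒ a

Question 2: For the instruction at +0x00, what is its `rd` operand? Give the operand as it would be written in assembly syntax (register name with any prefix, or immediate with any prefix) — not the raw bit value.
e

@+00  big-endian(e8 80) = 0xe880
  op=0xe880>>12=0xe ⇒ str (RR)
  rd: (w>>9)&0x7=0x4 → e
  rs: (w>>6)&0x7=0x2 → c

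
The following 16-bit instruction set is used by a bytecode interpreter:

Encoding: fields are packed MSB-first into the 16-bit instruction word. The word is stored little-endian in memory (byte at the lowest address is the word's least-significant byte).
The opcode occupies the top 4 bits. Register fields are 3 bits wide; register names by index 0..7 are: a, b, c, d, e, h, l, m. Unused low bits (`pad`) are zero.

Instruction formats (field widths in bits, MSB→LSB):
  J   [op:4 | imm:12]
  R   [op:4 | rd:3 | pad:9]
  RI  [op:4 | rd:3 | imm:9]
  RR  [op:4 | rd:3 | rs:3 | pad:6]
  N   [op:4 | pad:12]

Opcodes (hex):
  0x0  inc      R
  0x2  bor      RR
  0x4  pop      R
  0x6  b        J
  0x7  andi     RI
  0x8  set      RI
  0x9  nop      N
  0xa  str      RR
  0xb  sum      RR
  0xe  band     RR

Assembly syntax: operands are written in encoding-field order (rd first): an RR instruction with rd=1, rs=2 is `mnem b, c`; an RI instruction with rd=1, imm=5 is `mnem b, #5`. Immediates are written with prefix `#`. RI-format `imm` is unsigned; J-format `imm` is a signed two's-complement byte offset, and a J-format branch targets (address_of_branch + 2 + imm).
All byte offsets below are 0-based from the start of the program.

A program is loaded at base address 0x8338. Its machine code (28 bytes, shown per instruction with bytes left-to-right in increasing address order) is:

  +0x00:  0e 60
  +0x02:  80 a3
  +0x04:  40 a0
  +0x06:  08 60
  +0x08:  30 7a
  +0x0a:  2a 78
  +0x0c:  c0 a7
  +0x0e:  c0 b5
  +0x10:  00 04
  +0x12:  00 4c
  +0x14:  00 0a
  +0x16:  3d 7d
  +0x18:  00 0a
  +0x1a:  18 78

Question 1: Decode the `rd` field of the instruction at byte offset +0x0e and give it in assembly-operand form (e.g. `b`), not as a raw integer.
off 0x0e: read c0 b5 as little → 0xb5c0
  opcode bits[15:12]=0xb: sum/RR
  rd: (w>>9)&0x7=0x2 → c
  rs: (w>>6)&0x7=0x7 → m

c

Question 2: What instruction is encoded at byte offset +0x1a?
+0x1a: 18 78 ⇒ word 0x7818 (little)
  opcode bits[15:12]=0x7: andi/RI
  rd@[11:9]=0x4 ⇒ e
  imm@[8:0]=0x18 ⇒ #24

andi e, #24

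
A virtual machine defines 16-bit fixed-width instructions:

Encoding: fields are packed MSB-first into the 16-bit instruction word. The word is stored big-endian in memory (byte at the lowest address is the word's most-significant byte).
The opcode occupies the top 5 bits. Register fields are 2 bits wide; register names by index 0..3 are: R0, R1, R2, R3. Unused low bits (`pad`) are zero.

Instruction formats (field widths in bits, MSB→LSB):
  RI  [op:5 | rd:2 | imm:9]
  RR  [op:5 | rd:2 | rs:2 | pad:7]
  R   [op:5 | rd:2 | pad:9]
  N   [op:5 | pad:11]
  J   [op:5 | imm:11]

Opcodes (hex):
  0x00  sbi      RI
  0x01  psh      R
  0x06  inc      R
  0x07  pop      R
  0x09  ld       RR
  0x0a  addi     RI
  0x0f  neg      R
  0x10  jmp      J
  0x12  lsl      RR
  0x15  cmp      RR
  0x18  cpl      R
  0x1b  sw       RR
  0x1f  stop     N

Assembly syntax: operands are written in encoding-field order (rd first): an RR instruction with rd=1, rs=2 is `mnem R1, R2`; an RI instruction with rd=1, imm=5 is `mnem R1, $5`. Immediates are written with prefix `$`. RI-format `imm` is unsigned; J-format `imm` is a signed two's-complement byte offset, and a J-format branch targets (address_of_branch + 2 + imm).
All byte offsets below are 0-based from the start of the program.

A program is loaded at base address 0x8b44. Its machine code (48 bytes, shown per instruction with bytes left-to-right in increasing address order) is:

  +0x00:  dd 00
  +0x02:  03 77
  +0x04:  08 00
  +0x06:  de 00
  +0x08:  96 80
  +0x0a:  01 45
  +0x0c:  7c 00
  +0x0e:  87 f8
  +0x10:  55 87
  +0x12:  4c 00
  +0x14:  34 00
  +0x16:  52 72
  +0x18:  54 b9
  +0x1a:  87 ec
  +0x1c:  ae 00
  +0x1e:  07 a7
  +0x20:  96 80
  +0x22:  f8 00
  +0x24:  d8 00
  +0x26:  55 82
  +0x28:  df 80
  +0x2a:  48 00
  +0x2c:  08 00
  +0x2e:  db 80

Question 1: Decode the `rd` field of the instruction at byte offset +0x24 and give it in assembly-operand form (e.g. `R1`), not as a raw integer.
+0x24: d8 00 ⇒ word 0xd800 (big)
  op=0xd800>>11=0x1b ⇒ sw (RR)
  rd@[10:9]=0x0 ⇒ R0
  rs@[8:7]=0x0 ⇒ R0

R0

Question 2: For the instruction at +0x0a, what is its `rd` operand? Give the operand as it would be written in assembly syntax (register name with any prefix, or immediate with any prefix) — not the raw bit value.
R0

+0x0a: 01 45 ⇒ word 0x0145 (big)
  op=0x0145>>11=0x0 ⇒ sbi (RI)
  rd: (w>>9)&0x3=0x0 → R0
  imm: (w>>0)&0x1ff=0x145 → $325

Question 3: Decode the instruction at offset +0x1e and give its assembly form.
sbi R3, $423

[1e] 07 a7 → 0x07a7
  opcode bits[15:11]=0x0: sbi/RI
  rd@[10:9]=0x3 ⇒ R3
  imm@[8:0]=0x1a7 ⇒ $423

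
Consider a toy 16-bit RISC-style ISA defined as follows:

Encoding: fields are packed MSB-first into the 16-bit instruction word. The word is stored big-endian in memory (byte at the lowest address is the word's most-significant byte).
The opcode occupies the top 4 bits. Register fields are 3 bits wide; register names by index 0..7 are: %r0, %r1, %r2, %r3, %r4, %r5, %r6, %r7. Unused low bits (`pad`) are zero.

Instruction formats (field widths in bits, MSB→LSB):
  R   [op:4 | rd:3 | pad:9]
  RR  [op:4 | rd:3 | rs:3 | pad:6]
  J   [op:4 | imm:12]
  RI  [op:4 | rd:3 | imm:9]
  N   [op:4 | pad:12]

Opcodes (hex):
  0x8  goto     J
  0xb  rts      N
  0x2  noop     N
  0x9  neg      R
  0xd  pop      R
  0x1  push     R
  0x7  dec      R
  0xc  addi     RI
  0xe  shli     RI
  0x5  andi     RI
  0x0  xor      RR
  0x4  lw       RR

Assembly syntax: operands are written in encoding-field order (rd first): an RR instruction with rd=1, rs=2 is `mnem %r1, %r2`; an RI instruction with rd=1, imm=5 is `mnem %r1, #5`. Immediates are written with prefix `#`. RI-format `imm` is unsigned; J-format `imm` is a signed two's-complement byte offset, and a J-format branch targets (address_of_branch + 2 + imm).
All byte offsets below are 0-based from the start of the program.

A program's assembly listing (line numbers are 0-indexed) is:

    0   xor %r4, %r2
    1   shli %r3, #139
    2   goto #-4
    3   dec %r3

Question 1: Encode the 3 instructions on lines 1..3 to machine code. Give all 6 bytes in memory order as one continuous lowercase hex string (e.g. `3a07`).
e68b8ffc7600

L1: shli op=0xe:4|rd=3:3|imm=139:9 ⇒ 0xe68b ⇒ big e6 8b
L2: goto op=0x8:4|imm=-4:12 ⇒ 0x8ffc ⇒ big 8f fc
L3: dec op=0x7:4|rd=3:3|pad=0:9 ⇒ 0x7600 ⇒ big 76 00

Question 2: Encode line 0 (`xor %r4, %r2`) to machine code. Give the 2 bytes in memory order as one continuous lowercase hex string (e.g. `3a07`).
0880

L0: xor op=0x0:4|rd=4:3|rs=2:3|pad=0:6 ⇒ 0x0880 ⇒ big 08 80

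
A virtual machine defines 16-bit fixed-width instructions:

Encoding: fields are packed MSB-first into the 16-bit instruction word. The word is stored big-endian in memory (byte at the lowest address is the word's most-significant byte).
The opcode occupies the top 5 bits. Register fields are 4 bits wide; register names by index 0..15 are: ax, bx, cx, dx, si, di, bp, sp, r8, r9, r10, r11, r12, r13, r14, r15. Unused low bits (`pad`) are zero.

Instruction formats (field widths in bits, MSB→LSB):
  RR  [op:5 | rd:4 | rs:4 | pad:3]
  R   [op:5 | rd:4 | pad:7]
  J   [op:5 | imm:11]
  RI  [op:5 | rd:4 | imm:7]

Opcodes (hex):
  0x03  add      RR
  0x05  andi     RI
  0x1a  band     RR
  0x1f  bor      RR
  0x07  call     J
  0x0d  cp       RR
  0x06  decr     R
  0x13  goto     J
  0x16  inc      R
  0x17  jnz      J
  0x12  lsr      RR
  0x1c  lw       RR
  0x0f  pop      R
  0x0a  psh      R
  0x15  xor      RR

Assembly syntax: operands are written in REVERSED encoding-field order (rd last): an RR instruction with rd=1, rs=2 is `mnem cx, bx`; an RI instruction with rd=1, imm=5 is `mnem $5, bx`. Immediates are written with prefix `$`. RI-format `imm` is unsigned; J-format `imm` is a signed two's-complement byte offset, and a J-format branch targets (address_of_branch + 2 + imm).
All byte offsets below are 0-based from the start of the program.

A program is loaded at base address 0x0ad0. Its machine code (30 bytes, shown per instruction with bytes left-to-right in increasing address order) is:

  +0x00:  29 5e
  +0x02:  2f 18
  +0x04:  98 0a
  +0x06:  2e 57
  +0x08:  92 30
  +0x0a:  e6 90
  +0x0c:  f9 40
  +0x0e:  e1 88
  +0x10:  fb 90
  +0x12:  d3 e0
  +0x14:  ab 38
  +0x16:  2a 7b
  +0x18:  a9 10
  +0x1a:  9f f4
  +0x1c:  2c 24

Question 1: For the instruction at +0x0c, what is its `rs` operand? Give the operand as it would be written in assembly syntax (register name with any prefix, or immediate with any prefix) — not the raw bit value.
r8

@+0c  big-endian(f9 40) = 0xf940
  op=0xf940>>11=0x1f ⇒ bor (RR)
  rd: (w>>7)&0xf=0x2 → cx
  rs: (w>>3)&0xf=0x8 → r8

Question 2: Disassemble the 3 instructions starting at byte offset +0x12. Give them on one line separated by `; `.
off 0x12: read d3 e0 as big → 0xd3e0
  top 5b → 0x1a → band [RR]
  rd: (w>>7)&0xf=0x7 → sp
  rs: (w>>3)&0xf=0xc → r12
off 0x14: read ab 38 as big → 0xab38
  top 5b → 0x15 → xor [RR]
  rd: (w>>7)&0xf=0x6 → bp
  rs: (w>>3)&0xf=0x7 → sp
off 0x16: read 2a 7b as big → 0x2a7b
  top 5b → 0x5 → andi [RI]
  rd: (w>>7)&0xf=0x4 → si
  imm: (w>>0)&0x7f=0x7b → $123

band r12, sp; xor sp, bp; andi $123, si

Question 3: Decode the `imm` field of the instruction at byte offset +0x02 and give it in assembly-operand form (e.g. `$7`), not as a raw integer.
@+02  big-endian(2f 18) = 0x2f18
  top 5b → 0x5 → andi [RI]
  rd@[10:7]=0xe ⇒ r14
  imm@[6:0]=0x18 ⇒ $24

$24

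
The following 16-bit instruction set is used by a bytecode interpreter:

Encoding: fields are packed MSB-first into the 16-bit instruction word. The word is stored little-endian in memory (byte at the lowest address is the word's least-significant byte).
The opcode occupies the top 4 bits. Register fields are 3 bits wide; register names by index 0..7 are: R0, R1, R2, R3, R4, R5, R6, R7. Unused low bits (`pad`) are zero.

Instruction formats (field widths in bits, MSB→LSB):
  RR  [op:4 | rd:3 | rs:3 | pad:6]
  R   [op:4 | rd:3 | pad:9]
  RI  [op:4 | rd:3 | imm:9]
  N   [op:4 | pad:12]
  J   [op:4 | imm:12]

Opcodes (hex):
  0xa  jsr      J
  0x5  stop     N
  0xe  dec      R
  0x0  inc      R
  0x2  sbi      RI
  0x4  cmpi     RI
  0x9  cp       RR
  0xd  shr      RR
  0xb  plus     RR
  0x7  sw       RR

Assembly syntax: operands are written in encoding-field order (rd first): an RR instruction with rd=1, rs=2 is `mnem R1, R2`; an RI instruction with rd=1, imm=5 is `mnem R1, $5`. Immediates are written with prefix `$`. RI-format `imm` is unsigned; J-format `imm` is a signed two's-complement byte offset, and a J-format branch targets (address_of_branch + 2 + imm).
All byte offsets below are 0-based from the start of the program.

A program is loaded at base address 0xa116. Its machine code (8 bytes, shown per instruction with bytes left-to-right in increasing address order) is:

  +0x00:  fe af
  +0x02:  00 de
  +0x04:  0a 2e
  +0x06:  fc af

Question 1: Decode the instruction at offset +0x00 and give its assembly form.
off 0x00: read fe af as little → 0xaffe
  opcode bits[15:12]=0xa: jsr/J
  imm@[11:0]=0xffe (s12→-2) ⇒ $-2

jsr $-2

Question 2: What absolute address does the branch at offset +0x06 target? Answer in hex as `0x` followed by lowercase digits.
0xa11a

+0x06: fc af ⇒ word 0xaffc (little)
  op=0xaffc>>12=0xa ⇒ jsr (J)
  imm: (w>>0)&0xfff=0xffc (s12→-4) → $-4
  target = base 0xa116 + off 0x06 + 2 + imm -4 = 0xa11a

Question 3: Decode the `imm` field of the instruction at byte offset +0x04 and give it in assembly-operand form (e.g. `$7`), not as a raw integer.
[04] 0a 2e → 0x2e0a
  op=0x2e0a>>12=0x2 ⇒ sbi (RI)
  rd@[11:9]=0x7 ⇒ R7
  imm@[8:0]=0xa ⇒ $10

$10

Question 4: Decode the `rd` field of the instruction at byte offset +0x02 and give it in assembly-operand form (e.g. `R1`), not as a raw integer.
R7

@+02  little-endian(00 de) = 0xde00
  op=0xde00>>12=0xd ⇒ shr (RR)
  rd@[11:9]=0x7 ⇒ R7
  rs@[8:6]=0x0 ⇒ R0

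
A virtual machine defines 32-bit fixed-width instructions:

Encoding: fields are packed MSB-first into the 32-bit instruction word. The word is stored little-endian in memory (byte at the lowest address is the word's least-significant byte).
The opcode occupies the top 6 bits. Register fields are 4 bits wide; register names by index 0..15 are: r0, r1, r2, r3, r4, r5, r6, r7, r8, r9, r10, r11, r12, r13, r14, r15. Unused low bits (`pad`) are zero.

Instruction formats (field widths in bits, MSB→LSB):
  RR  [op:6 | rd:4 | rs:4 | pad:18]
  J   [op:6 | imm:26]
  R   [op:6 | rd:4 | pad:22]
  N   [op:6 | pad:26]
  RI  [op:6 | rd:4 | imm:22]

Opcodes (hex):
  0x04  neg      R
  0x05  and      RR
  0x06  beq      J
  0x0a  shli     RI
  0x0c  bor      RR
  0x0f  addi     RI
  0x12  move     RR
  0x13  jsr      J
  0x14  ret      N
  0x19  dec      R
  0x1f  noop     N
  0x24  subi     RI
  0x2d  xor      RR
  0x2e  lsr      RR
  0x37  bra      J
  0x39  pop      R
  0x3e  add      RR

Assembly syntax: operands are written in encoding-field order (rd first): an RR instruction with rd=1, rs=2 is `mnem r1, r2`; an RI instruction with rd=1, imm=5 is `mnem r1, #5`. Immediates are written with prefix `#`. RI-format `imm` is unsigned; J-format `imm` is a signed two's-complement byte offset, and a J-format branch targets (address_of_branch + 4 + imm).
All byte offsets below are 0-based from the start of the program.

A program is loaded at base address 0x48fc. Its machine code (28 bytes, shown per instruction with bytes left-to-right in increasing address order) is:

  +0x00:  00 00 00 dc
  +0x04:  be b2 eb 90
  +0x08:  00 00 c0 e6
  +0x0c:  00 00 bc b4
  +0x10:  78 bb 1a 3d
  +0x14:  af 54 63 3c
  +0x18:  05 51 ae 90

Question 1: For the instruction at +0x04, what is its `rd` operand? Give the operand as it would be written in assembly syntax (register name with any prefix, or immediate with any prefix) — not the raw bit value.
@+04  little-endian(be b2 eb 90) = 0x90ebb2be
  op=0x90ebb2be>>26=0x24 ⇒ subi (RI)
  rd@[25:22]=0x3 ⇒ r3
  imm@[21:0]=0x2bb2be ⇒ #2863806

r3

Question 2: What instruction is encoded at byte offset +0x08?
pop r11

off 0x08: read 00 00 c0 e6 as little → 0xe6c00000
  opcode bits[31:26]=0x39: pop/R
  rd: (w>>22)&0xf=0xb → r11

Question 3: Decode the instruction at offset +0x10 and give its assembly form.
@+10  little-endian(78 bb 1a 3d) = 0x3d1abb78
  opcode bits[31:26]=0xf: addi/RI
  rd@[25:22]=0x4 ⇒ r4
  imm@[21:0]=0x1abb78 ⇒ #1751928

addi r4, #1751928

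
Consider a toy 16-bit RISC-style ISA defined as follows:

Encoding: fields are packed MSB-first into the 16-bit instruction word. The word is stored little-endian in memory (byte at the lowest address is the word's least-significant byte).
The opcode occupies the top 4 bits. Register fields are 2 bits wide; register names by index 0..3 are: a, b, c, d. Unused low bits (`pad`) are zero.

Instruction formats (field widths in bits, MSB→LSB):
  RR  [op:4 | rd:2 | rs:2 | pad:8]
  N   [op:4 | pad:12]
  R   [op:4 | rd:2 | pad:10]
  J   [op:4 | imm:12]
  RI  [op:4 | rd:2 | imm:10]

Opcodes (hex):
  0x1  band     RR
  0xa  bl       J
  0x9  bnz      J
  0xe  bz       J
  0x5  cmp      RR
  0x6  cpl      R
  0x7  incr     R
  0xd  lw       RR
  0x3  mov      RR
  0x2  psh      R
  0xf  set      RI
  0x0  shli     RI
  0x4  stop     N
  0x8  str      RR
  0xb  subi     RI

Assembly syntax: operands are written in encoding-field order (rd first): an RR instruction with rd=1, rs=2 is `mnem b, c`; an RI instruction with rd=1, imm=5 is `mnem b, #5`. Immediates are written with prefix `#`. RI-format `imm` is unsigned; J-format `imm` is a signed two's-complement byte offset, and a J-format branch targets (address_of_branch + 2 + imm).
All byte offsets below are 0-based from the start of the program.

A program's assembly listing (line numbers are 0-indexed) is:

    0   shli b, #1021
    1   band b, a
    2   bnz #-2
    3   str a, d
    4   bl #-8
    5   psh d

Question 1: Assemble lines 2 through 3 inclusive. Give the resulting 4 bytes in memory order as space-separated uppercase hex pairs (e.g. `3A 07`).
FE 9F 00 83

L2: bnz op=0x9:4|imm=-2:12 ⇒ 0x9ffe ⇒ little fe 9f
L3: str op=0x8:4|rd=0:2|rs=3:2|pad=0:8 ⇒ 0x8300 ⇒ little 00 83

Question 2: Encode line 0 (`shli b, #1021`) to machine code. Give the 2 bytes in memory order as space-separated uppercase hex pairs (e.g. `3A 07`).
line 0 (shli): pack op=0x0:4|rd=1:2|imm=1021:10 = 0x07fd; little→ fd 07

FD 07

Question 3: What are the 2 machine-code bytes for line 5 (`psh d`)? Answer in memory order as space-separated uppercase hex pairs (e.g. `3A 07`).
00 2C

5. psh fields op=0x2:4|rd=3:2|pad=0:10 → word 2c00h → 00 2c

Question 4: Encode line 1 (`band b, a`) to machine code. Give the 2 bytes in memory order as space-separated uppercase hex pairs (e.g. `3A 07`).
00 14

L1: band op=0x1:4|rd=1:2|rs=0:2|pad=0:8 ⇒ 0x1400 ⇒ little 00 14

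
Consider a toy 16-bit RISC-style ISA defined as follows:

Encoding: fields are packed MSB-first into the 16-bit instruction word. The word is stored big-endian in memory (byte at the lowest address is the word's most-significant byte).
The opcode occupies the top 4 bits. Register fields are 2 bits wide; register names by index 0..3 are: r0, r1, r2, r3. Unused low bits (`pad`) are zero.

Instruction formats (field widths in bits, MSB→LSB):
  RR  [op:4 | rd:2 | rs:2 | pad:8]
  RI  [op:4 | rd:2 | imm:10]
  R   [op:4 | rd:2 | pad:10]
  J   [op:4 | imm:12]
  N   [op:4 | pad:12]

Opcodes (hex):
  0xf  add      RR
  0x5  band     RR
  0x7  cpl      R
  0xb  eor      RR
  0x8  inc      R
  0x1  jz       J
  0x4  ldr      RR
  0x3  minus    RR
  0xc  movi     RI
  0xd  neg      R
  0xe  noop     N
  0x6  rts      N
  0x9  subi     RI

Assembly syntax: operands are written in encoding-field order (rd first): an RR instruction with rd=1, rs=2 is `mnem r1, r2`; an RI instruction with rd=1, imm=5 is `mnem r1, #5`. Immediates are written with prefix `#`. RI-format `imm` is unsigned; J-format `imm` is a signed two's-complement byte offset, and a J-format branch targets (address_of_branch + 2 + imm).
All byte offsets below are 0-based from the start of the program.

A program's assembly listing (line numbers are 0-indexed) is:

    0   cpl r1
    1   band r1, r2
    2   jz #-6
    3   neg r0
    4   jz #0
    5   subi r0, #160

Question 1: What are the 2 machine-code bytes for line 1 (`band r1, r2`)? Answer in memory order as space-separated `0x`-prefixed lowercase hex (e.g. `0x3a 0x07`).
1. band fields op=0x5:4|rd=1:2|rs=2:2|pad=0:8 → word 5600h → 56 00

0x56 0x00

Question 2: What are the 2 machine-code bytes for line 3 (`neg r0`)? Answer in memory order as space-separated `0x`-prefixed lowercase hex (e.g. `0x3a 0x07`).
0xd0 0x00

3. neg fields op=0xd:4|rd=0:2|pad=0:10 → word d000h → d0 00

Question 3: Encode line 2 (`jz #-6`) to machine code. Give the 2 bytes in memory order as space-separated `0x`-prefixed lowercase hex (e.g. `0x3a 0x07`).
line 2 (jz): pack op=0x1:4|imm=-6:12 = 0x1ffa; big→ 1f fa

0x1f 0xfa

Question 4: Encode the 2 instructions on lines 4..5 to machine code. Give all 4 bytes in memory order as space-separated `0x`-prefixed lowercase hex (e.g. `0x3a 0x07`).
4. jz fields op=0x1:4|imm=0:12 → word 1000h → 10 00
5. subi fields op=0x9:4|rd=0:2|imm=160:10 → word 90a0h → 90 a0

0x10 0x00 0x90 0xa0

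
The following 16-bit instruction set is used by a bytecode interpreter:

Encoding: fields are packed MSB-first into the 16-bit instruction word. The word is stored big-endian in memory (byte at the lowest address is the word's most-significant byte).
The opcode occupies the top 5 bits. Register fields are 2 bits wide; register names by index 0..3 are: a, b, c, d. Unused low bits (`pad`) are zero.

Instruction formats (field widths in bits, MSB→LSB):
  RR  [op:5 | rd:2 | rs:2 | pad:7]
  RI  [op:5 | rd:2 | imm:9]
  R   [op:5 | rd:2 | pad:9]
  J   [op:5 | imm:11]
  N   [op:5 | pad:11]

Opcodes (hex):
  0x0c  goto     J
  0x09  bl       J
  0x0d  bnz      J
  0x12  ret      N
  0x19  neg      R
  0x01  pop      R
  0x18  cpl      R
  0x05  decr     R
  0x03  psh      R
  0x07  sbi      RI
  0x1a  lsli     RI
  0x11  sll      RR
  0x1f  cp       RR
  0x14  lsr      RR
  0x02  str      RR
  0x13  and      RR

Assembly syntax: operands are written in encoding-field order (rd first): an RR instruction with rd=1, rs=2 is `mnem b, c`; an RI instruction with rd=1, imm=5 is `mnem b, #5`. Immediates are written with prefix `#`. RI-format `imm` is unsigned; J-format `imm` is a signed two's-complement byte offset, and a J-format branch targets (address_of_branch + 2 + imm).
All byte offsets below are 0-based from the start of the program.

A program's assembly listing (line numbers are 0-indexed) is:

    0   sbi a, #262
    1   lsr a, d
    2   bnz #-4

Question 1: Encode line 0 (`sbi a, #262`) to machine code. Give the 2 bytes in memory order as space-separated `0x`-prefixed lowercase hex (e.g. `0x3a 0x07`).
line 0 (sbi): pack op=0x7:5|rd=0:2|imm=262:9 = 0x3906; big→ 39 06

0x39 0x06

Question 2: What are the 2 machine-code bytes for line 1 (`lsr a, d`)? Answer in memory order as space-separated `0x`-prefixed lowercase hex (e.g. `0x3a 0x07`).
line 1 (lsr): pack op=0x14:5|rd=0:2|rs=3:2|pad=0:7 = 0xa180; big→ a1 80

0xa1 0x80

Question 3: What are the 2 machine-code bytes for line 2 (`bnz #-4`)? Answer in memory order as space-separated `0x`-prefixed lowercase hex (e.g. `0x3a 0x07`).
L2: bnz op=0xd:5|imm=-4:11 ⇒ 0x6ffc ⇒ big 6f fc

0x6f 0xfc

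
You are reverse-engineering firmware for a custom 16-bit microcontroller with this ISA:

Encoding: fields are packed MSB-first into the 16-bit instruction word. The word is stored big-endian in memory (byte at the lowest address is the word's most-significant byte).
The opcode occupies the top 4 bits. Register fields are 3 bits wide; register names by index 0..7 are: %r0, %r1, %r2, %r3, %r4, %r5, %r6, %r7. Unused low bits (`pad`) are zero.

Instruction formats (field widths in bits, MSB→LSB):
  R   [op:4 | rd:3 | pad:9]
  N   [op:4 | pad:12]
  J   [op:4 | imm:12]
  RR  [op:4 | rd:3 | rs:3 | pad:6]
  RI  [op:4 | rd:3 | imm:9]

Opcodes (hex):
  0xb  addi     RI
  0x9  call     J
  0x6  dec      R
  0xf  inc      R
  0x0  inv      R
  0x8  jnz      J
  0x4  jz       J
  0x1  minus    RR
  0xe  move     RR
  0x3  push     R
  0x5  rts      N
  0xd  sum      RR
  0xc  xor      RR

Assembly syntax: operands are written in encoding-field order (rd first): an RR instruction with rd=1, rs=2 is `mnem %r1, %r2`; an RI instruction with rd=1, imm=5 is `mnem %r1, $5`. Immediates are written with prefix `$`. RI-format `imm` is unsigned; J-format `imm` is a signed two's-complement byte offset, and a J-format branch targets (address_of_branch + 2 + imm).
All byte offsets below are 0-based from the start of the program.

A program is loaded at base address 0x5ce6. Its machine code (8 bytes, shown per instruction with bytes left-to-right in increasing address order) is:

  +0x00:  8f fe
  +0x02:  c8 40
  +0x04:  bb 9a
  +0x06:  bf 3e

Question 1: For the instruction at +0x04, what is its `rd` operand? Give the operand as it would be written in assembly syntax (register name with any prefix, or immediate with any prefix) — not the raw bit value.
%r5

+0x04: bb 9a ⇒ word 0xbb9a (big)
  opcode bits[15:12]=0xb: addi/RI
  rd@[11:9]=0x5 ⇒ %r5
  imm@[8:0]=0x19a ⇒ $410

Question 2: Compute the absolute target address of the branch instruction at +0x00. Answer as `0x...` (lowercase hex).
off 0x00: read 8f fe as big → 0x8ffe
  op=0x8ffe>>12=0x8 ⇒ jnz (J)
  imm@[11:0]=0xffe (s12→-2) ⇒ $-2
  target = base 0x5ce6 + off 0x00 + 2 + imm -2 = 0x5ce6

0x5ce6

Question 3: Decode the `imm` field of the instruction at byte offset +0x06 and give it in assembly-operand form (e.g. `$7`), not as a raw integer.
off 0x06: read bf 3e as big → 0xbf3e
  opcode bits[15:12]=0xb: addi/RI
  rd@[11:9]=0x7 ⇒ %r7
  imm@[8:0]=0x13e ⇒ $318

$318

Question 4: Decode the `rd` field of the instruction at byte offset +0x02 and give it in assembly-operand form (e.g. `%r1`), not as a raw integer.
%r4

+0x02: c8 40 ⇒ word 0xc840 (big)
  opcode bits[15:12]=0xc: xor/RR
  rd: (w>>9)&0x7=0x4 → %r4
  rs: (w>>6)&0x7=0x1 → %r1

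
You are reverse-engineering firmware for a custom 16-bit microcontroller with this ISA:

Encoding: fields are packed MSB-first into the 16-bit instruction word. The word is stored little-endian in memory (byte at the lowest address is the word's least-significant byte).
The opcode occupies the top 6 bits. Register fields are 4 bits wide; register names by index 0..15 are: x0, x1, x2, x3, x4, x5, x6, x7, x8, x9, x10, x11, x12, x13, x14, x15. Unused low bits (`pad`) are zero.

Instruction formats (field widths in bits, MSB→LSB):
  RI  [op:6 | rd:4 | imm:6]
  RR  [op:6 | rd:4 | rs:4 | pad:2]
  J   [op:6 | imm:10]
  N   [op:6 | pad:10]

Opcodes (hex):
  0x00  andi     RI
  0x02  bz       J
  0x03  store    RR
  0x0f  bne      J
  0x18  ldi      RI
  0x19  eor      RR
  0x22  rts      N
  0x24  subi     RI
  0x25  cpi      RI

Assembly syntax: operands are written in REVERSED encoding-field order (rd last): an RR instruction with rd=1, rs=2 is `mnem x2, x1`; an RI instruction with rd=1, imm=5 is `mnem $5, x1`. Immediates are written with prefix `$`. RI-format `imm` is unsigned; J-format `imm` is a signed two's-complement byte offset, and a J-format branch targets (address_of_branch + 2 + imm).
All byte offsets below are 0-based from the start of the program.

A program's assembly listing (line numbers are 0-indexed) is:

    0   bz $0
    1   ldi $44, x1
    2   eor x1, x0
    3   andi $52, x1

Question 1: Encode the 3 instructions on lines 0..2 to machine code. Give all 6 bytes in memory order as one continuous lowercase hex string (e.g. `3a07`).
line 0 (bz): pack op=0x2:6|imm=0:10 = 0x0800; little→ 00 08
line 1 (ldi): pack op=0x18:6|rd=1:4|imm=44:6 = 0x606c; little→ 6c 60
line 2 (eor): pack op=0x19:6|rd=0:4|rs=1:4|pad=0:2 = 0x6404; little→ 04 64

00086c600464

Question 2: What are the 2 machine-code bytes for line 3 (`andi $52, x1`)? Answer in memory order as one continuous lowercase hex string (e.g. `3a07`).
7400

L3: andi op=0x0:6|rd=1:4|imm=52:6 ⇒ 0x0074 ⇒ little 74 00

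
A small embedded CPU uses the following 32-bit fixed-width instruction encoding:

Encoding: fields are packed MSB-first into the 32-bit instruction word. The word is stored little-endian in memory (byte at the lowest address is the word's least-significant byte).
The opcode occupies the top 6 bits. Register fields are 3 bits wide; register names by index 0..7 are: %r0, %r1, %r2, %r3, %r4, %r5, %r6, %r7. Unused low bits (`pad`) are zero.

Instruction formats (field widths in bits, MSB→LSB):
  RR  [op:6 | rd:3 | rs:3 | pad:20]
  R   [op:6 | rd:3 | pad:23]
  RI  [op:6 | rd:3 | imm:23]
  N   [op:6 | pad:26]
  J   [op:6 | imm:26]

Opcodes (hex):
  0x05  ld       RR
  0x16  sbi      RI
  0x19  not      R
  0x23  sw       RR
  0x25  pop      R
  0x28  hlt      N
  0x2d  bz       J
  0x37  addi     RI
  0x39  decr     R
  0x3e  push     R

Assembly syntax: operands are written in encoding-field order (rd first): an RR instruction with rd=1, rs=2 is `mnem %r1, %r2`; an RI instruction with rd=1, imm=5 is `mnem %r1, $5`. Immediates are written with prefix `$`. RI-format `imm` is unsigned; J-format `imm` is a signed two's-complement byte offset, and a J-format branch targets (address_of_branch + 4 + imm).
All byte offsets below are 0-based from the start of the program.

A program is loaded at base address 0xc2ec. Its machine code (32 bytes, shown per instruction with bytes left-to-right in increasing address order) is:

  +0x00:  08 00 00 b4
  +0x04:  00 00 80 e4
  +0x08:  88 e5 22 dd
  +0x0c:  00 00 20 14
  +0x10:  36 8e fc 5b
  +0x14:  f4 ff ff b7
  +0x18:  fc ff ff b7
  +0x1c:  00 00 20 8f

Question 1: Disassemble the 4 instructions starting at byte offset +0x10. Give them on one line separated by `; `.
sbi %r7, $8162870; bz $-12; bz $-4; sw %r6, %r2

[10] 36 8e fc 5b → 0x5bfc8e36
  op=0x5bfc8e36>>26=0x16 ⇒ sbi (RI)
  rd: (w>>23)&0x7=0x7 → %r7
  imm: (w>>0)&0x7fffff=0x7c8e36 → $8162870
[14] f4 ff ff b7 → 0xb7fffff4
  op=0xb7fffff4>>26=0x2d ⇒ bz (J)
  imm: (w>>0)&0x3ffffff=0x3fffff4 (s26→-12) → $-12
[18] fc ff ff b7 → 0xb7fffffc
  op=0xb7fffffc>>26=0x2d ⇒ bz (J)
  imm: (w>>0)&0x3ffffff=0x3fffffc (s26→-4) → $-4
[1c] 00 00 20 8f → 0x8f200000
  op=0x8f200000>>26=0x23 ⇒ sw (RR)
  rd: (w>>23)&0x7=0x6 → %r6
  rs: (w>>20)&0x7=0x2 → %r2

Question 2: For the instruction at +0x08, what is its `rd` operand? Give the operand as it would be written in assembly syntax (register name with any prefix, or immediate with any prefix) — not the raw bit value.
%r2

[08] 88 e5 22 dd → 0xdd22e588
  top 6b → 0x37 → addi [RI]
  rd@[25:23]=0x2 ⇒ %r2
  imm@[22:0]=0x22e588 ⇒ $2286984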